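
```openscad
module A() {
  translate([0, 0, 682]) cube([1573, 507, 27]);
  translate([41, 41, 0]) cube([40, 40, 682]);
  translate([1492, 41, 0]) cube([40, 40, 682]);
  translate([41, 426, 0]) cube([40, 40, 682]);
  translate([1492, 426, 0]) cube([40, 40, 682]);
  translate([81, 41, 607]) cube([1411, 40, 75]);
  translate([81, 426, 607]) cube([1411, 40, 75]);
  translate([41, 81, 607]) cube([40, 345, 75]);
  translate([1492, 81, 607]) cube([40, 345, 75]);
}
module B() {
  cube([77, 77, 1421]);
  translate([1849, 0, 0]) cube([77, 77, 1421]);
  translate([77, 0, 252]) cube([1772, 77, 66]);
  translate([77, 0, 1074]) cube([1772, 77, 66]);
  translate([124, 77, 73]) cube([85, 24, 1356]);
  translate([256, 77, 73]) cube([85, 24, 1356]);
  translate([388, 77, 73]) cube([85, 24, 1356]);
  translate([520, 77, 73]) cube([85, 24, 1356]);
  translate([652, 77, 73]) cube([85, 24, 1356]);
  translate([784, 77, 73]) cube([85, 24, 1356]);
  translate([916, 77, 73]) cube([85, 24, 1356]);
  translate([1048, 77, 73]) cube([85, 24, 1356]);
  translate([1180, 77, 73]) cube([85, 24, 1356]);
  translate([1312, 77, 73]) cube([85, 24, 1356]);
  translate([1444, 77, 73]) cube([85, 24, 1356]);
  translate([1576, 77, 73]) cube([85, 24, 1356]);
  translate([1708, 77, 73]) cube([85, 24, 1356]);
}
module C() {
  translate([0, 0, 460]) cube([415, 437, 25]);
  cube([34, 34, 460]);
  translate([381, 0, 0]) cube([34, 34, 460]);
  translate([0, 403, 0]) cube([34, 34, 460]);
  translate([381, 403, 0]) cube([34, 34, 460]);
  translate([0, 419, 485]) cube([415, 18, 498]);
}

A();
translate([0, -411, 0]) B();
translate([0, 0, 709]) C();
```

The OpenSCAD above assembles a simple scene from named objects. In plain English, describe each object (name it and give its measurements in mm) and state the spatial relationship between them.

A is a table with a 1573×507 mm rectangular top, 27 mm thick, top surface at z = 709 mm, supported by four 40×40 mm square legs, each inset 41 mm from the nearest pair of top edges, running from the floor. Four apron rails, 40 mm thick and 75 mm tall, run between adjacent legs with their top edges flush with the underside of the top and their outer faces flush with the legs' outer faces.

B is a fence section. Two 77×77 mm posts, 1421 mm tall, stand on the floor with a clear span of 1772 mm between their inner faces. Two horizontal rails of 77×66 mm section span the gap between the posts with their undersides at z = 252 mm and z = 1074 mm, flush with the posts' −y face. 13 pickets, each 85 mm wide, 24 mm thick and 1356 mm tall, are fixed to the +y face of the rails with their bottoms at z = 73 mm, evenly spaced across the span with equal gaps (rounded down to the nearest mm) at the −x end and between each pair — any rounding remainder accumulates at the +x end.

C is a chair: 415×437 mm seat, 25 mm thick, top at z = 485 mm, on four 34 mm square corner legs flush with the seat edges. A 18 mm thick backrest slab spans the full seat width, extending 498 mm above the seat top, its back face flush with the seat's +y edge.

The fence section is on the floor beside the table on its −y side. The chair is on top of the table.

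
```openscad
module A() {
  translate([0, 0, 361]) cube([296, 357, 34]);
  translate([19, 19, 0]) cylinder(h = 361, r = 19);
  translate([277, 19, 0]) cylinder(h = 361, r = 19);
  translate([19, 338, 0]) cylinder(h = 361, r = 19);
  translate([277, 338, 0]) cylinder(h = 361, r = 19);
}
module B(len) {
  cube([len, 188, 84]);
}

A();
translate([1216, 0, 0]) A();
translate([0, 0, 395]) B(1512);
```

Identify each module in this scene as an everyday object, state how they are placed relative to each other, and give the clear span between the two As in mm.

A is a stool. B is a beam. A beam spans the tops of two stools. The clear span between the two stools is 920 mm.

Second stool starts at x = 1216; first ends at x = 296; clear span = 1216 − 296 = 920 mm.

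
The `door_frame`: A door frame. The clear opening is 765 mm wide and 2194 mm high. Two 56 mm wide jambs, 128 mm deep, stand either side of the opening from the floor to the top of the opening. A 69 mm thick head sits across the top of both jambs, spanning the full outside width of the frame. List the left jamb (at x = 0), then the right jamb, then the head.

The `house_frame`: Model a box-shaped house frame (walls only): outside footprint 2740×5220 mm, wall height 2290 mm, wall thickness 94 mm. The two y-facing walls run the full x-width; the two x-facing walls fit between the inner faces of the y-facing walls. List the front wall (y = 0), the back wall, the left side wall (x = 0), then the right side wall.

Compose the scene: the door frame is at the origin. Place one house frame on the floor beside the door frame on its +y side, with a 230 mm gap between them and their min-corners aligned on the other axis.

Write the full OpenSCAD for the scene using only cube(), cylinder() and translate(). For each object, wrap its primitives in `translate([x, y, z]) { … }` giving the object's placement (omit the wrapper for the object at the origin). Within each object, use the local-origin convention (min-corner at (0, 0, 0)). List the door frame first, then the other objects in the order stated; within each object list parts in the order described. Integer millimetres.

cube([56, 128, 2194]);
translate([821, 0, 0]) cube([56, 128, 2194]);
translate([0, 0, 2194]) cube([877, 128, 69]);
translate([0, 358, 0]) {
  cube([2740, 94, 2290]);
  translate([0, 5126, 0]) cube([2740, 94, 2290]);
  translate([0, 94, 0]) cube([94, 5032, 2290]);
  translate([2646, 94, 0]) cube([94, 5032, 2290]);
}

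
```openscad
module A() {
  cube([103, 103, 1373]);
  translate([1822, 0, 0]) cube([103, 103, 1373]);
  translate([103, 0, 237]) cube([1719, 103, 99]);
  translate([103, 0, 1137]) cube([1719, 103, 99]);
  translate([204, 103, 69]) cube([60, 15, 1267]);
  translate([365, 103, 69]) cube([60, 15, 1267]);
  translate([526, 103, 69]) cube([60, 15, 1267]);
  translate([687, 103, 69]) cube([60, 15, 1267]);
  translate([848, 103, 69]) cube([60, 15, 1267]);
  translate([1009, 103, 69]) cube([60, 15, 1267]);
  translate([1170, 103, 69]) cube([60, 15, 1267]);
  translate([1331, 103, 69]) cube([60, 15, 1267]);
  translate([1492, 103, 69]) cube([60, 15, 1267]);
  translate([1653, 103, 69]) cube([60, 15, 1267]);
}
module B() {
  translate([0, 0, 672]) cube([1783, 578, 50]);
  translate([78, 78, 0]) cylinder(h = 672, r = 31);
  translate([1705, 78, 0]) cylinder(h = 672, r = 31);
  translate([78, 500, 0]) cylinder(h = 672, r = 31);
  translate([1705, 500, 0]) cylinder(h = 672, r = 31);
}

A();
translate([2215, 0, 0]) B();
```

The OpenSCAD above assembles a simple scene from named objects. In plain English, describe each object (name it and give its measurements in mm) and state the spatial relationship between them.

A is a fence section. Two 103×103 mm posts, 1373 mm tall, stand on the floor with a clear span of 1719 mm between their inner faces. Two horizontal rails of 103×99 mm section span the gap between the posts with their undersides at z = 237 mm and z = 1137 mm, flush with the posts' −y face. 10 pickets, each 60 mm wide, 15 mm thick and 1267 mm tall, are fixed to the +y face of the rails with their bottoms at z = 69 mm, evenly spaced across the span with equal gaps (rounded down to the nearest mm) at the −x end and between each pair — any rounding remainder accumulates at the +x end.

B is a rectangular dining table. The top is 1783×578×50 mm with its upper surface at z = 722 mm. It stands on four round legs of 62 mm diameter, each leg's bounding box inset 47 mm from the nearest pair of top edges, running from the floor to the underside of the top.

The table is on the floor beside the fence section on its +x side.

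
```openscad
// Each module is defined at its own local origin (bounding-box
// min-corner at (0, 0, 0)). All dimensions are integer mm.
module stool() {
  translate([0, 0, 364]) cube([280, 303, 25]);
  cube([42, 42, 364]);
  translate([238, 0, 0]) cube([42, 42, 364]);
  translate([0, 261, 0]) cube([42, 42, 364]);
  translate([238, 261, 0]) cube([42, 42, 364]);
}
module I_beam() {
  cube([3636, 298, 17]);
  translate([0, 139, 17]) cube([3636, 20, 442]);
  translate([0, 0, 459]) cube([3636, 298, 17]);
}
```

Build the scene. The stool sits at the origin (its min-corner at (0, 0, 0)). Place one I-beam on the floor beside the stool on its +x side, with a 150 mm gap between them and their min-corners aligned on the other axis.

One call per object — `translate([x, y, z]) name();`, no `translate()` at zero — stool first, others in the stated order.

stool();
translate([430, 0, 0]) I_beam();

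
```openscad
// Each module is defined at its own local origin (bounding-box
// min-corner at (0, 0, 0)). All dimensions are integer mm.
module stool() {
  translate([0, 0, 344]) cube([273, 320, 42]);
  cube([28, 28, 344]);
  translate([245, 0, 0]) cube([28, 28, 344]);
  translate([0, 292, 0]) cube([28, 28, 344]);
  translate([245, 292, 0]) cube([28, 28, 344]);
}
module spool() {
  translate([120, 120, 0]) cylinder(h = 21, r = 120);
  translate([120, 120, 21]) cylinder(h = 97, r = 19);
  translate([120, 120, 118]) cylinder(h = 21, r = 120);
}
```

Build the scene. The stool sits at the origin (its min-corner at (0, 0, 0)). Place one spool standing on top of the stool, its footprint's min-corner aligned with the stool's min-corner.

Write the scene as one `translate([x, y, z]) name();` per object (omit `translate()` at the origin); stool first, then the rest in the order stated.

stool();
translate([0, 0, 386]) spool();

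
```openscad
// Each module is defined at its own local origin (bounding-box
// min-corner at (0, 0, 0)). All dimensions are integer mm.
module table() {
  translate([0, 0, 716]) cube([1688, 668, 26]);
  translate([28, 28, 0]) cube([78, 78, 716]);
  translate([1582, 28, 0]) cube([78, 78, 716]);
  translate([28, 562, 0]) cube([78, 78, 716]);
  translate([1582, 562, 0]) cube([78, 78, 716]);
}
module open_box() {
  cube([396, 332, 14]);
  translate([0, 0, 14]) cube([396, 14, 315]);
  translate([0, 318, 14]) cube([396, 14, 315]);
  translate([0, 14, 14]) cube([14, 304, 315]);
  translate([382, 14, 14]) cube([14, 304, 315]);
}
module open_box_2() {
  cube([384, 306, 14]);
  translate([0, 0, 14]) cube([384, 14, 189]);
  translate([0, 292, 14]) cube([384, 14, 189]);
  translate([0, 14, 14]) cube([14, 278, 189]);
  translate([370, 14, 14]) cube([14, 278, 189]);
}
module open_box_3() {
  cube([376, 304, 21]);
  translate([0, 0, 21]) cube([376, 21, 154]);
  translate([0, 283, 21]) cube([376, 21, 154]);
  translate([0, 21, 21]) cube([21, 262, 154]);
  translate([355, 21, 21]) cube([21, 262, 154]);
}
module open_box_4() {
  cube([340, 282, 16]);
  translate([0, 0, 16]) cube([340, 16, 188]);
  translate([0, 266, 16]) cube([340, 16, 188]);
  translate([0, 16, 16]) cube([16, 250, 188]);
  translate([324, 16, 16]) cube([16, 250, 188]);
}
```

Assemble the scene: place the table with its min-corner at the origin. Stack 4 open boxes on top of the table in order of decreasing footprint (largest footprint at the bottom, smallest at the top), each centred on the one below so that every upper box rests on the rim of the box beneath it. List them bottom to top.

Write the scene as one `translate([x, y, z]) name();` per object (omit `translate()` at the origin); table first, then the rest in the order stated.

table();
translate([646, 168, 742]) open_box();
translate([652, 181, 1071]) open_box_2();
translate([656, 182, 1274]) open_box_3();
translate([674, 193, 1449]) open_box_4();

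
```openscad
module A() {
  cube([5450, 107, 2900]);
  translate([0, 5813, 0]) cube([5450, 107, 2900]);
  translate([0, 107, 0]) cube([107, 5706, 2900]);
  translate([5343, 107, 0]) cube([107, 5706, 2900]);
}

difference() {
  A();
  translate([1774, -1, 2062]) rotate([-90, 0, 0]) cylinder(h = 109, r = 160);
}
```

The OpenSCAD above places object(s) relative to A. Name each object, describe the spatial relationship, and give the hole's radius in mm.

The subtracted cylinder has r = 160 mm.

A is a house frame. The house frame has a circular hole through its front wall. The hole's radius is 160 mm.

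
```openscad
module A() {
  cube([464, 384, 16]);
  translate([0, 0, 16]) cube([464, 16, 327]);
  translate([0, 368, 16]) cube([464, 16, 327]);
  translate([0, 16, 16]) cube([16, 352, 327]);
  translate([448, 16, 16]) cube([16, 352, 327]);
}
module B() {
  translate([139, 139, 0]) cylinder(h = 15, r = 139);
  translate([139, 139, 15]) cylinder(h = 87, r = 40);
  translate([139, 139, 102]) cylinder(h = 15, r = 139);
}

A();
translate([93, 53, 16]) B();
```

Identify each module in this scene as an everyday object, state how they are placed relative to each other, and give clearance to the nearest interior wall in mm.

A is an open box. B is a spool. The spool sits inside the open box, centred. The clearance to the nearest interior wall is 37 mm.

Clearances: x = 77, y = 37; minimum 37 mm.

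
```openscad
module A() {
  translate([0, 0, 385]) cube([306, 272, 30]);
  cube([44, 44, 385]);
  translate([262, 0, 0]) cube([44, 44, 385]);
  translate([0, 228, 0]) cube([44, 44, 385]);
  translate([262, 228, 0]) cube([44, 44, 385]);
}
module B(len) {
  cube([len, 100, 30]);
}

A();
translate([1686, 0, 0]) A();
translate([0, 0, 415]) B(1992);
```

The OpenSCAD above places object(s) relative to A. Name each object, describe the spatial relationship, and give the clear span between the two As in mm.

A is a stool. B is a beam. A beam spans the tops of two stools. The clear span between the two stools is 1380 mm.

Second stool starts at x = 1686; first ends at x = 306; clear span = 1686 − 306 = 1380 mm.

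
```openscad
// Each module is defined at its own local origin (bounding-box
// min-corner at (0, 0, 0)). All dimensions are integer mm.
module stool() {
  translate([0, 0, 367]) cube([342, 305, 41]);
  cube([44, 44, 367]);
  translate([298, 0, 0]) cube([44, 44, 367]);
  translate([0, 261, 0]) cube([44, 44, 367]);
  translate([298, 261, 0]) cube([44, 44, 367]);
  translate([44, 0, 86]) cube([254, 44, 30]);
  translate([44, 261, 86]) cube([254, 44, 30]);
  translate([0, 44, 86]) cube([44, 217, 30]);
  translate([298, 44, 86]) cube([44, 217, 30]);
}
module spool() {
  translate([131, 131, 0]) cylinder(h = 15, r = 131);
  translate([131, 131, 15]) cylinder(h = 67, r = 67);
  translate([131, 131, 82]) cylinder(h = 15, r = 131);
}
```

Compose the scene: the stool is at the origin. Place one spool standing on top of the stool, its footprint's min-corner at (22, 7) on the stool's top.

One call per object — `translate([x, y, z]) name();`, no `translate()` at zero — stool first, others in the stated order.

stool();
translate([22, 7, 408]) spool();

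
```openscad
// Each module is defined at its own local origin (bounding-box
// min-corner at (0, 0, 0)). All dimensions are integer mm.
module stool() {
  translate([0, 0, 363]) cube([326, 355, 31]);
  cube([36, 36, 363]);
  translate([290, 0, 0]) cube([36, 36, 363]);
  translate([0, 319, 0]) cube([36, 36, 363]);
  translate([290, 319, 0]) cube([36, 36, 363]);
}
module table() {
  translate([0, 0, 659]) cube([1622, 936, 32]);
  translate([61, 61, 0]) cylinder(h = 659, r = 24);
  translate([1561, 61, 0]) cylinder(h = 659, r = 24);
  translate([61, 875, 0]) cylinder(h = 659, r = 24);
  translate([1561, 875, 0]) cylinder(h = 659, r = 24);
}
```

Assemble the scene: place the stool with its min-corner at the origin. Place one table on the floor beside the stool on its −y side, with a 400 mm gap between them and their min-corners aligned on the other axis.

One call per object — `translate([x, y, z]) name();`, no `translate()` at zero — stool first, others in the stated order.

stool();
translate([0, -1336, 0]) table();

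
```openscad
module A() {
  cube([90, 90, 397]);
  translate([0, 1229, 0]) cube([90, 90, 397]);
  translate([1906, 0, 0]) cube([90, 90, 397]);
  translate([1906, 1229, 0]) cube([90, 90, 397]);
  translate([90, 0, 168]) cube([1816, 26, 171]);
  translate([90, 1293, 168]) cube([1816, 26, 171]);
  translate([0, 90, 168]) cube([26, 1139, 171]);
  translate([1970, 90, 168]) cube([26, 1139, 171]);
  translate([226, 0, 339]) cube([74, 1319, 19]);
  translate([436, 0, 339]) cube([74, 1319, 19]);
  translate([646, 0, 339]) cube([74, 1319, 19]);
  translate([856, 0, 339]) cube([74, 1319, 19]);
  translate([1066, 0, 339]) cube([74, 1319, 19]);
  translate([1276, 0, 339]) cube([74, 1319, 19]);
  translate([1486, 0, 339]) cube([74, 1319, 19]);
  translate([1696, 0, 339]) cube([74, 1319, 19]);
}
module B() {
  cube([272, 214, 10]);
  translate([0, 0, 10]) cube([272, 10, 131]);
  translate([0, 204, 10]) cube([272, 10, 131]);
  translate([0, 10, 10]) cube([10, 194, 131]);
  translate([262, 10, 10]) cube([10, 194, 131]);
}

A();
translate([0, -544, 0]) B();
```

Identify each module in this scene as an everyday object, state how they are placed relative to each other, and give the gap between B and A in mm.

A is a bed frame. B is an open box. The open box is on the floor beside the bed frame on its −y side. The gap between the open box and the bed frame is 330 mm.

The open box's nearest face is 330 mm from the bed frame's −y face.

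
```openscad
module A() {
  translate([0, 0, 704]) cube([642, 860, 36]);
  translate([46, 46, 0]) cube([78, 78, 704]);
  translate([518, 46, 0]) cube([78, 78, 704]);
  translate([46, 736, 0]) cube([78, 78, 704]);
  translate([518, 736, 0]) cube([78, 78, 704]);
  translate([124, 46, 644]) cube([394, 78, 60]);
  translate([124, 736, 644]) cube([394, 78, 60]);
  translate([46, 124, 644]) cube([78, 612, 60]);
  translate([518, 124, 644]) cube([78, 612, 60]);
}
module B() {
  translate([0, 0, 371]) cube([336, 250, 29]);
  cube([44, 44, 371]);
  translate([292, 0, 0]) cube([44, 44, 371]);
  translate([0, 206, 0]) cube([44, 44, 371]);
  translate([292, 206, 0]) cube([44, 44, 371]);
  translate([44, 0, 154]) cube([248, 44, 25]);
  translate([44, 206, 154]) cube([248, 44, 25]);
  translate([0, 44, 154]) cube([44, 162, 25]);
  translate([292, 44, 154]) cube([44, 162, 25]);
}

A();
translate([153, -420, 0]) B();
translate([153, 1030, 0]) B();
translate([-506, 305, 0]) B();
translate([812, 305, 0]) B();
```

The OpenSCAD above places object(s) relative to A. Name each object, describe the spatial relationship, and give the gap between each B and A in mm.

A is a table. B is a stool. Four stools sit around the table at the −y, +y, −x, +x sides. The gap between each stool and the table is 170 mm.

Each stool's nearest face is 170 mm from the table's bounding box.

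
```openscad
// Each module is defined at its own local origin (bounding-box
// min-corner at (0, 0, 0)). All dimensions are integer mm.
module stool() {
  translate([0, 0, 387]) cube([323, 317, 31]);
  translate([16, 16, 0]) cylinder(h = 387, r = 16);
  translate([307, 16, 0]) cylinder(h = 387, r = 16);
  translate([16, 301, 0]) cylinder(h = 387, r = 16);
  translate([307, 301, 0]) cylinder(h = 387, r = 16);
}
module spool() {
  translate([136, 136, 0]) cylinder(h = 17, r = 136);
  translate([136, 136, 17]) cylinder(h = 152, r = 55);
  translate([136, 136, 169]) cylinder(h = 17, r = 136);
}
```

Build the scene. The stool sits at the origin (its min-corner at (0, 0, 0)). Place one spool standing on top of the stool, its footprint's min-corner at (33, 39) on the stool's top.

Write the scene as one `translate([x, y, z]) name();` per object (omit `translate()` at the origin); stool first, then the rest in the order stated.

stool();
translate([33, 39, 418]) spool();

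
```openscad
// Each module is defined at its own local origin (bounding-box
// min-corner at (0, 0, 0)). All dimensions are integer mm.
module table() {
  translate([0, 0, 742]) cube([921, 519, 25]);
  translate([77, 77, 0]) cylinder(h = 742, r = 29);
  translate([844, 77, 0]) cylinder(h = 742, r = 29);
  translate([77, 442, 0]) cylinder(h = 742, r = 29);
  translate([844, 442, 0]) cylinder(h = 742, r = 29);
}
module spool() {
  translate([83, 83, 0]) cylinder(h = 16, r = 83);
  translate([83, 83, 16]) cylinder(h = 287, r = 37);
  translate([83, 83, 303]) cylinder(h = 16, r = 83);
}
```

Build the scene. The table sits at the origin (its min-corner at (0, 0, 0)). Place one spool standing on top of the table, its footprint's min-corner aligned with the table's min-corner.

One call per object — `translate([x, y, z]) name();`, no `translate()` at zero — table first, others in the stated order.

table();
translate([0, 0, 767]) spool();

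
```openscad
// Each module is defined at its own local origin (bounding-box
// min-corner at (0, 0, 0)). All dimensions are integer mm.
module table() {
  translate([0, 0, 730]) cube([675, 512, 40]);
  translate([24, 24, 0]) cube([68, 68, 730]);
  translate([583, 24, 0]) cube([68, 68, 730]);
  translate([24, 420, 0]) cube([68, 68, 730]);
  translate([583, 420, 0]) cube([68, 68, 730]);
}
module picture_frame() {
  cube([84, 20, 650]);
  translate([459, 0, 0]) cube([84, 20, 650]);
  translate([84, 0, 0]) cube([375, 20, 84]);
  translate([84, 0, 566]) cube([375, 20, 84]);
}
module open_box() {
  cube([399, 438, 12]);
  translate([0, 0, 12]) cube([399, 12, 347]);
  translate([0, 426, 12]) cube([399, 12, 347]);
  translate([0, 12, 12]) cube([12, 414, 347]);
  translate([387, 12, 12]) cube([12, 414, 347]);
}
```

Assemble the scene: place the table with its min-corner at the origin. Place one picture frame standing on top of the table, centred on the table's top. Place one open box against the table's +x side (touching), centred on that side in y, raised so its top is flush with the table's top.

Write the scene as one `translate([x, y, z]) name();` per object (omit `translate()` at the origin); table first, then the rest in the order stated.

table();
translate([66, 246, 770]) picture_frame();
translate([675, 37, 411]) open_box();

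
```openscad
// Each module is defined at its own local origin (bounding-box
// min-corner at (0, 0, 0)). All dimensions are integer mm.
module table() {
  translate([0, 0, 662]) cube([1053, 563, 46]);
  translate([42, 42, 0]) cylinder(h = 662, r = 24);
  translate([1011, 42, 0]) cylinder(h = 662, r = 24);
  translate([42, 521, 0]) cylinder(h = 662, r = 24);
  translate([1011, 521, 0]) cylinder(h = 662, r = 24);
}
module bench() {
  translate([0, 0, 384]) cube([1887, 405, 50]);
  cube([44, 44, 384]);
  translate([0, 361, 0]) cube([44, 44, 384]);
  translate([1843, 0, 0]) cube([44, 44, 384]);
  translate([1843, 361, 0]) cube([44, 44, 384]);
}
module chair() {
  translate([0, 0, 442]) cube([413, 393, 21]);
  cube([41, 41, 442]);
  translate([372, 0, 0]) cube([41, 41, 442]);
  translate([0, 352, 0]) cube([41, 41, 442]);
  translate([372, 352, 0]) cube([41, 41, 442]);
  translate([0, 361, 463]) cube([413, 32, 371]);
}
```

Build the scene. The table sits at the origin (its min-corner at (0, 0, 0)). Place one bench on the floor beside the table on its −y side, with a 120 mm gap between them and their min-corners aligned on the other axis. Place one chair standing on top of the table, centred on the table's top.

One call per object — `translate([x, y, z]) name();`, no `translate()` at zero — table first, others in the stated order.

table();
translate([0, -525, 0]) bench();
translate([320, 85, 708]) chair();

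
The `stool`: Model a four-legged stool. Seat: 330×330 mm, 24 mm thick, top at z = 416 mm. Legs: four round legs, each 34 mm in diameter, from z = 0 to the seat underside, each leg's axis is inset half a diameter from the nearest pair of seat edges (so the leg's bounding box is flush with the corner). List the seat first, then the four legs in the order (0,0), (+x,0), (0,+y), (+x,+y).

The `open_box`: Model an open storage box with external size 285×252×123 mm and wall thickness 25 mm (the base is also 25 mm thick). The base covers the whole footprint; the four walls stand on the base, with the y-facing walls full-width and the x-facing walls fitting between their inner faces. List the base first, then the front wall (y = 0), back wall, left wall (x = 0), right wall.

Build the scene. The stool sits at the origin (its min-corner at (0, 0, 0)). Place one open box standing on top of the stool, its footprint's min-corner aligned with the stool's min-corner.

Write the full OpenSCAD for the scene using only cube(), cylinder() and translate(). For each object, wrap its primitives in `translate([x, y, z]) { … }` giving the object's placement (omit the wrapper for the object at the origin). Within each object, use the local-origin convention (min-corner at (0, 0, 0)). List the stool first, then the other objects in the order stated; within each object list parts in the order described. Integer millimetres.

translate([0, 0, 392]) cube([330, 330, 24]);
translate([17, 17, 0]) cylinder(h = 392, r = 17);
translate([313, 17, 0]) cylinder(h = 392, r = 17);
translate([17, 313, 0]) cylinder(h = 392, r = 17);
translate([313, 313, 0]) cylinder(h = 392, r = 17);
translate([0, 0, 416]) {
  cube([285, 252, 25]);
  translate([0, 0, 25]) cube([285, 25, 98]);
  translate([0, 227, 25]) cube([285, 25, 98]);
  translate([0, 25, 25]) cube([25, 202, 98]);
  translate([260, 25, 25]) cube([25, 202, 98]);
}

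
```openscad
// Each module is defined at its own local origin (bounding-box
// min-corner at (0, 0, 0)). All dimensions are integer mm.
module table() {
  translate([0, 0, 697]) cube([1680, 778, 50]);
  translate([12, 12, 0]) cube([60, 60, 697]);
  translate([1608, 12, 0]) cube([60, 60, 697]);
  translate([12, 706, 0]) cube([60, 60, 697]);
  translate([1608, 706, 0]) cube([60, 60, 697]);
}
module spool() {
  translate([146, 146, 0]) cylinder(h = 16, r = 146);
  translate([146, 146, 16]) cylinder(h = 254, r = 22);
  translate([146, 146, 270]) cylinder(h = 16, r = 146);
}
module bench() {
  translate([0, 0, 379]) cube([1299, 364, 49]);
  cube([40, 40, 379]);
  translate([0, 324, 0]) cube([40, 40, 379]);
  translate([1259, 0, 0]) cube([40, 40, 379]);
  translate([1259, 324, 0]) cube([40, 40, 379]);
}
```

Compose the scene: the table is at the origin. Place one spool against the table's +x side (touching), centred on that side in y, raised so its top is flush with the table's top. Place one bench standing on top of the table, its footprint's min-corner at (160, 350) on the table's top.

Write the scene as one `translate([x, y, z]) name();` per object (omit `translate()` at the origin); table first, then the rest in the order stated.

table();
translate([1680, 243, 461]) spool();
translate([160, 350, 747]) bench();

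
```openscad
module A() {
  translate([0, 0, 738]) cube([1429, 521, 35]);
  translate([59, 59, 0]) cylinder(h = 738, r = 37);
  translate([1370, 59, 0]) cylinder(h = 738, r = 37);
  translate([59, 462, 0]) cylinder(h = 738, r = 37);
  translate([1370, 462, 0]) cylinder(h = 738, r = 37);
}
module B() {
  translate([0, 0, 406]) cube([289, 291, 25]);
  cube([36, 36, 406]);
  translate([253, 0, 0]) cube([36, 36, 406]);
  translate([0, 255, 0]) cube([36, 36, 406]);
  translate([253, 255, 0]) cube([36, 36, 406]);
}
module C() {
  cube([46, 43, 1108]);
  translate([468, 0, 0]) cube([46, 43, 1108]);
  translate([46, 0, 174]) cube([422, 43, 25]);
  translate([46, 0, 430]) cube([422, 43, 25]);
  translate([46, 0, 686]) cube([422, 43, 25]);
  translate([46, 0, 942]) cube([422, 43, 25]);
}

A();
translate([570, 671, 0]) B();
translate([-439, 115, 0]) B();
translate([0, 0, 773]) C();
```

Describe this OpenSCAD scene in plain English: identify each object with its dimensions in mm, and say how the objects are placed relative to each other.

A is a table with a 1429×521 mm rectangular top, 35 mm thick, top surface at z = 773 mm, supported by four round legs of 74 mm diameter, each leg's bounding box inset 22 mm from the nearest pair of top edges, running from the floor.

B is a four-legged stool. The seat is a 289×291×25 mm slab whose top surface is at z = 431 mm; four square legs, each 36×36 mm in cross-section, run from the floor (z = 0) to the underside of the seat, each flush with a corner of the seat.

C is a straight ladder. Two 46×43 mm vertical rails, 1108 mm tall, stand 514 mm apart (outside-to-outside) with their front faces coplanar on the −y side. 4 rungs, each 43 mm deep and 25 mm tall, span between the inner faces of the rails, front faces flush with the rails. The lowest rung's underside is at z = 174 mm and rungs are spaced 256 mm apart (underside to underside).

Two stools sit around the table at the +y, −x sides. The ladder is on top of the table.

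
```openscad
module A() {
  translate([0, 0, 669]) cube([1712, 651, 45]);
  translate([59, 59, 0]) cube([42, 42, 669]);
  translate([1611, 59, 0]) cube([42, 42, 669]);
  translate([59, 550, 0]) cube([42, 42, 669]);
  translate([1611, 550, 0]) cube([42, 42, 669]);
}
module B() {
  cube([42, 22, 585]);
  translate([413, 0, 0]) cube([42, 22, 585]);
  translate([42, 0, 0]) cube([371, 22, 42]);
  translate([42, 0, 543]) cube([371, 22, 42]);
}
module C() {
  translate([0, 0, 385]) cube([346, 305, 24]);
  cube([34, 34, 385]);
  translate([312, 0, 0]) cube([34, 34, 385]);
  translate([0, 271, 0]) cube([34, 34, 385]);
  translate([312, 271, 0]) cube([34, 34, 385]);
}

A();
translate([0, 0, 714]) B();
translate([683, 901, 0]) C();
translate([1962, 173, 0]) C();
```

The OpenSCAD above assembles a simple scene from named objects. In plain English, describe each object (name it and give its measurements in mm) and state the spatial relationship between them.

A is a table with a 1712×651 mm rectangular top, 45 mm thick, top surface at z = 714 mm, supported by four 42×42 mm square legs, each inset 59 mm from the nearest pair of top edges, running from the floor.

B is a rectangular picture frame lying in the x–z plane (depth along y). The opening is 371 mm wide (x) by 501 mm tall (z), surrounded by a border 42 mm wide on all four sides. The frame is 22 mm deep and is made of two full-height vertical stiles with two horizontal rails fitted between them.

C is a four-legged stool. The seat is 346×305 mm, 24 mm thick, top at z = 409 mm. It stands on four square legs, each 34×34 mm in cross-section, from z = 0 to the seat underside, each flush with a corner of the seat.

The picture frame is on top of the table. Two stools sit around the table at the +y, +x sides.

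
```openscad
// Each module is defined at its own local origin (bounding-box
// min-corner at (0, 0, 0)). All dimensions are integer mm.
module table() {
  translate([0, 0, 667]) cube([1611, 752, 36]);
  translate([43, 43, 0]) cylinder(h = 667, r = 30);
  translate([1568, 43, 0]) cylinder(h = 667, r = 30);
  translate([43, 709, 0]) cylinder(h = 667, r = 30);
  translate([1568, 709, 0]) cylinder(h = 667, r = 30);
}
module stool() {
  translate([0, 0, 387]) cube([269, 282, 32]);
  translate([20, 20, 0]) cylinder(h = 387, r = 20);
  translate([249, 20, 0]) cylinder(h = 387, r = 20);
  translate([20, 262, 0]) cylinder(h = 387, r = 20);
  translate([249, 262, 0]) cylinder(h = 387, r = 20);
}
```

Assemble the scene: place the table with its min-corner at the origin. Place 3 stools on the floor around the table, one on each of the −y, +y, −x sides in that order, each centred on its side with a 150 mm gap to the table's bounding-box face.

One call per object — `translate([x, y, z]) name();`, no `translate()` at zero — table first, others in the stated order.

table();
translate([671, -432, 0]) stool();
translate([671, 902, 0]) stool();
translate([-419, 235, 0]) stool();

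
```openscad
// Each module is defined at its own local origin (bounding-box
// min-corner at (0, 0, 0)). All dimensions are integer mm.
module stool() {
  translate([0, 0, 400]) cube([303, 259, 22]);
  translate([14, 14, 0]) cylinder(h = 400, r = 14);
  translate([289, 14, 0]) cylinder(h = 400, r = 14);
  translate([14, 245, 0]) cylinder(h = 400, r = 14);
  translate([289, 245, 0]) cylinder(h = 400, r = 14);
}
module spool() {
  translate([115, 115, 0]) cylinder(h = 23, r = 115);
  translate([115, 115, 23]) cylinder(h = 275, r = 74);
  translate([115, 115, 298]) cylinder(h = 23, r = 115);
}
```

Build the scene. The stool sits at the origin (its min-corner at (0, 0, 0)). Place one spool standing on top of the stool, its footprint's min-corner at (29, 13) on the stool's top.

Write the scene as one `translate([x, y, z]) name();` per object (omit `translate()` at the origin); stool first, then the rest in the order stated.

stool();
translate([29, 13, 422]) spool();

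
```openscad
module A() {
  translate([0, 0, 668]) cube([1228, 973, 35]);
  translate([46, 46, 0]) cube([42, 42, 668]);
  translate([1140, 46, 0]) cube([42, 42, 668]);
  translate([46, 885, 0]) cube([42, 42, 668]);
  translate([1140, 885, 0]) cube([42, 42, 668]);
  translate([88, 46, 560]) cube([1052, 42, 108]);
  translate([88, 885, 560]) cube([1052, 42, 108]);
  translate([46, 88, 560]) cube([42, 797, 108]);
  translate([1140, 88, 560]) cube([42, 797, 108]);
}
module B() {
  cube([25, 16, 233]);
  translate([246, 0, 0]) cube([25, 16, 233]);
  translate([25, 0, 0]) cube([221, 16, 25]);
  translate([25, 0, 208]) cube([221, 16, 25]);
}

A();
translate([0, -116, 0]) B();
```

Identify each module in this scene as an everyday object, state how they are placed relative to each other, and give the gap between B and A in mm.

The picture frame's nearest face is 100 mm from the table's −y face.

A is a table. B is a picture frame. The picture frame is on the floor beside the table on its −y side. The gap between the picture frame and the table is 100 mm.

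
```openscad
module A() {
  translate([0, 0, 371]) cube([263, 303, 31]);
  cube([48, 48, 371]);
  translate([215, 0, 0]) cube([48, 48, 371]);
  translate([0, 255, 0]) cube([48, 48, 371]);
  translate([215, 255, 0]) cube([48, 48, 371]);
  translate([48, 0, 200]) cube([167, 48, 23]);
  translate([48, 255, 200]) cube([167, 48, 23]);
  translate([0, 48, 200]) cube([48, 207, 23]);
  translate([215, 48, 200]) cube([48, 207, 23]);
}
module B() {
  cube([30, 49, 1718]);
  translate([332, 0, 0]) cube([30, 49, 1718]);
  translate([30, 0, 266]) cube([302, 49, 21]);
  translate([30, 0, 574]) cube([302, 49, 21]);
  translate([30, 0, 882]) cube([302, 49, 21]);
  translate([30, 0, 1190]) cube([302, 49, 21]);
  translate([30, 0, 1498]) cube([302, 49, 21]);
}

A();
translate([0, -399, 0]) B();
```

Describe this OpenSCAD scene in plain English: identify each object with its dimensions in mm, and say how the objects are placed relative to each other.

A is a four-legged stool. The seat is 263×303 mm, 31 mm thick, top at z = 402 mm. It stands on four square legs, each 48×48 mm in cross-section, from z = 0 to the seat underside, each flush with a corner of the seat. Four stretchers, 48 mm wide and 23 mm tall, connect adjacent legs with their undersides at z = 200 mm, each running between the inner faces of the legs it joins and aligned with the legs' outer faces on the other axis.

B is a straight ladder. Two 30×49 mm vertical rails, 1718 mm tall, stand 362 mm apart (outside-to-outside) with their front faces coplanar on the −y side. 5 rungs, each 49 mm deep and 21 mm tall, span between the inner faces of the rails, front faces flush with the rails. The lowest rung's underside is at z = 266 mm and rungs are spaced 308 mm apart (underside to underside).

The ladder is on the floor beside the stool on its −y side.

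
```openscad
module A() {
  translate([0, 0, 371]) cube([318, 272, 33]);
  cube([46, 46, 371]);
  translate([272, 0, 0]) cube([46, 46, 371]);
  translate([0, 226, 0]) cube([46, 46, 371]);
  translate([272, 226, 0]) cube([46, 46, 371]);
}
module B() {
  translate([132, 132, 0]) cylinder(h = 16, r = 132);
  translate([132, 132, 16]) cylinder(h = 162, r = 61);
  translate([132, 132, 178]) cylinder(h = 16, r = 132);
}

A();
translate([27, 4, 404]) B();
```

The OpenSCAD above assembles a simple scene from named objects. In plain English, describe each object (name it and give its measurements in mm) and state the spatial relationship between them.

A is a four-legged stool. The seat is a 318×272×33 mm slab whose top surface is at z = 404 mm; four square legs, each 46×46 mm in cross-section, run from the floor (z = 0) to the underside of the seat, each flush with a corner of the seat.

B is a spool: two coaxial disc flanges of radius 132 mm and thickness 16 mm, joined by a core cylinder of radius 61 mm and height 162 mm. The lower flange rests on z = 0 and the three cylinders share a vertical axis.

The spool is on top of the stool, centred.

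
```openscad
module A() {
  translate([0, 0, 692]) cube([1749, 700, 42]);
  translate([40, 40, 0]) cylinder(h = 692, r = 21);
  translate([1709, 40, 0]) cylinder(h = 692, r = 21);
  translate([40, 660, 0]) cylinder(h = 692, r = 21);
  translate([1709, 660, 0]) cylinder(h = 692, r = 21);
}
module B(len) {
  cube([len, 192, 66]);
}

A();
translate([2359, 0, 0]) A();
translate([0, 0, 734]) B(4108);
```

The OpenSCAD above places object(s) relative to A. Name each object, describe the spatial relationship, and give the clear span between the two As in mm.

A is a table. B is a beam. A beam spans the tops of two tables. The clear span between the two tables is 610 mm.

Second table starts at x = 2359; first ends at x = 1749; clear span = 2359 − 1749 = 610 mm.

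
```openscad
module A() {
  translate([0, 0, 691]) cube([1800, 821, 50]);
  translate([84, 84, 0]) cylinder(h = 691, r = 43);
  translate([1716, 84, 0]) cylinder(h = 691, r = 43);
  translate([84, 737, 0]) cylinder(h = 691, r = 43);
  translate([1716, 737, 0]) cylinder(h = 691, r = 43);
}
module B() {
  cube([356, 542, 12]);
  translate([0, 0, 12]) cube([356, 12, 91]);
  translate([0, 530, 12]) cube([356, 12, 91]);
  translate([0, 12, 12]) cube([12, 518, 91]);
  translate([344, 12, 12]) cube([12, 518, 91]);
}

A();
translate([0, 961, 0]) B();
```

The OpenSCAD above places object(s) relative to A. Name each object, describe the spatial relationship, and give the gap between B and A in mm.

The open box's nearest face is 140 mm from the table's +y face.

A is a table. B is an open box. The open box is on the floor beside the table on its +y side. The gap between the open box and the table is 140 mm.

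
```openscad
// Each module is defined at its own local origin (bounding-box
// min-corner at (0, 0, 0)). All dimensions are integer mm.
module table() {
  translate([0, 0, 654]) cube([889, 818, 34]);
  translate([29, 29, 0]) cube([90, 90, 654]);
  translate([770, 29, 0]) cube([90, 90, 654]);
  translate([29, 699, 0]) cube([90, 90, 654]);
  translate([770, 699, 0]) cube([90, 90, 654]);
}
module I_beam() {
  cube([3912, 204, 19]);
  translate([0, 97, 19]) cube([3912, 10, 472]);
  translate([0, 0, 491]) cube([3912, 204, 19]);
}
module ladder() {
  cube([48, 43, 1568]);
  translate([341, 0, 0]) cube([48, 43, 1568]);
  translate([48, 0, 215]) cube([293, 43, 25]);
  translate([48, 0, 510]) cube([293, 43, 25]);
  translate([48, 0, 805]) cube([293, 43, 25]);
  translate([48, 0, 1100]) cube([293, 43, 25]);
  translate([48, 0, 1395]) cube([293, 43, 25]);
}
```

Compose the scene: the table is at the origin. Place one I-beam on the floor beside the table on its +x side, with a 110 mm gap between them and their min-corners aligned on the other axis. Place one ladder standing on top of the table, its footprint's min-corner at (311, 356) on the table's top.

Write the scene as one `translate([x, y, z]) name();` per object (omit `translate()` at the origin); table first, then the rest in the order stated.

table();
translate([999, 0, 0]) I_beam();
translate([311, 356, 688]) ladder();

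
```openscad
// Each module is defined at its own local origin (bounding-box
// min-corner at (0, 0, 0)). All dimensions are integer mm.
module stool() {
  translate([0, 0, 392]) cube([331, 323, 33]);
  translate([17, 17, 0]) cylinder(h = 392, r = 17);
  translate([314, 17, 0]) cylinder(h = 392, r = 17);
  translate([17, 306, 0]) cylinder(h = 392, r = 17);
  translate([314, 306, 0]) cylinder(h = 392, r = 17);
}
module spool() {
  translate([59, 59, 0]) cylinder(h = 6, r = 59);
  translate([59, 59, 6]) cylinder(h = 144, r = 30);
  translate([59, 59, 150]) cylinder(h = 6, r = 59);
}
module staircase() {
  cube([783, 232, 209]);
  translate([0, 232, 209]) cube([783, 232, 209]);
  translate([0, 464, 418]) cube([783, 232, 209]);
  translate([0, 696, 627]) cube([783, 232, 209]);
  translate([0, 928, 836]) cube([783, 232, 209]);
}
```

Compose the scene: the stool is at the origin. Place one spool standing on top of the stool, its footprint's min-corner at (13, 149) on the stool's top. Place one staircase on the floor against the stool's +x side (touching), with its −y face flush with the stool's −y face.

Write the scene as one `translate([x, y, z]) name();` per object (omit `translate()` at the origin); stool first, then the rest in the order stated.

stool();
translate([13, 149, 425]) spool();
translate([331, 0, 0]) staircase();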